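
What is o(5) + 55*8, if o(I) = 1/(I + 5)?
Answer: 4401/10 ≈ 440.10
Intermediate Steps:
o(I) = 1/(5 + I)
o(5) + 55*8 = 1/(5 + 5) + 55*8 = 1/10 + 440 = ⅒ + 440 = 4401/10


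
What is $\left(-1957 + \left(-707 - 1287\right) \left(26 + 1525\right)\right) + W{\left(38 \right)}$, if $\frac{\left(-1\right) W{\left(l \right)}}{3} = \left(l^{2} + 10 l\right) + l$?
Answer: $-3100237$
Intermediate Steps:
$W{\left(l \right)} = - 33 l - 3 l^{2}$ ($W{\left(l \right)} = - 3 \left(\left(l^{2} + 10 l\right) + l\right) = - 3 \left(l^{2} + 11 l\right) = - 33 l - 3 l^{2}$)
$\left(-1957 + \left(-707 - 1287\right) \left(26 + 1525\right)\right) + W{\left(38 \right)} = \left(-1957 + \left(-707 - 1287\right) \left(26 + 1525\right)\right) - 114 \left(11 + 38\right) = \left(-1957 - 3092694\right) - 114 \cdot 49 = \left(-1957 - 3092694\right) - 5586 = -3094651 - 5586 = -3100237$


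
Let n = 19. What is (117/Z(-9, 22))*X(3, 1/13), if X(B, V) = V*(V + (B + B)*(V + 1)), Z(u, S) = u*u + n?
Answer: 153/260 ≈ 0.58846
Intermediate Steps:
Z(u, S) = 19 + u² (Z(u, S) = u*u + 19 = u² + 19 = 19 + u²)
X(B, V) = V*(V + 2*B*(1 + V)) (X(B, V) = V*(V + (2*B)*(1 + V)) = V*(V + 2*B*(1 + V)))
(117/Z(-9, 22))*X(3, 1/13) = (117/(19 + (-9)²))*((1/13 + 2*3 + 2*3/13)/13) = (117/(19 + 81))*((1/13 + 6 + 2*3*(1/13))/13) = (117/100)*((1/13 + 6 + 6/13)/13) = (117*(1/100))*((1/13)*(85/13)) = (117/100)*(85/169) = 153/260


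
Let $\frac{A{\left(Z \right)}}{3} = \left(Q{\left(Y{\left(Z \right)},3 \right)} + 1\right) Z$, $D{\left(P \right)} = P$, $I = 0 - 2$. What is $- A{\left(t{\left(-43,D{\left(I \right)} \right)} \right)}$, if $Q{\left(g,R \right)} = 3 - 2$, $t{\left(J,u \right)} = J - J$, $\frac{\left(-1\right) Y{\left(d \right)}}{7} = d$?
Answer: $0$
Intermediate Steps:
$Y{\left(d \right)} = - 7 d$
$I = -2$ ($I = 0 - 2 = -2$)
$t{\left(J,u \right)} = 0$
$Q{\left(g,R \right)} = 1$ ($Q{\left(g,R \right)} = 3 - 2 = 1$)
$A{\left(Z \right)} = 6 Z$ ($A{\left(Z \right)} = 3 \left(1 + 1\right) Z = 3 \cdot 2 Z = 6 Z$)
$- A{\left(t{\left(-43,D{\left(I \right)} \right)} \right)} = - 6 \cdot 0 = \left(-1\right) 0 = 0$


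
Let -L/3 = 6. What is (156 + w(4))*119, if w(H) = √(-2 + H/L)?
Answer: 18564 + 238*I*√5/3 ≈ 18564.0 + 177.39*I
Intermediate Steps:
L = -18 (L = -3*6 = -18)
w(H) = √(-2 - H/18) (w(H) = √(-2 + H/(-18)) = √(-2 + H*(-1/18)) = √(-2 - H/18))
(156 + w(4))*119 = (156 + √(-72 - 2*4)/6)*119 = (156 + √(-72 - 8)/6)*119 = (156 + √(-80)/6)*119 = (156 + (4*I*√5)/6)*119 = (156 + 2*I*√5/3)*119 = 18564 + 238*I*√5/3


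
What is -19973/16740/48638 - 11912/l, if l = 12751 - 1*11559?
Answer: -1212346954657/121315817880 ≈ -9.9933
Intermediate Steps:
l = 1192 (l = 12751 - 11559 = 1192)
-19973/16740/48638 - 11912/l = -19973/16740/48638 - 11912/1192 = -19973*1/16740*(1/48638) - 11912*1/1192 = -19973/16740*1/48638 - 1489/149 = -19973/814200120 - 1489/149 = -1212346954657/121315817880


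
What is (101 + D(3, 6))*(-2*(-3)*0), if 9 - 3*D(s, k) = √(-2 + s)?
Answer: 0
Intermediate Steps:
D(s, k) = 3 - √(-2 + s)/3
(101 + D(3, 6))*(-2*(-3)*0) = (101 + (3 - √(-2 + 3)/3))*(-2*(-3)*0) = (101 + (3 - √1/3))*(6*0) = (101 + (3 - ⅓*1))*0 = (101 + (3 - ⅓))*0 = (101 + 8/3)*0 = (311/3)*0 = 0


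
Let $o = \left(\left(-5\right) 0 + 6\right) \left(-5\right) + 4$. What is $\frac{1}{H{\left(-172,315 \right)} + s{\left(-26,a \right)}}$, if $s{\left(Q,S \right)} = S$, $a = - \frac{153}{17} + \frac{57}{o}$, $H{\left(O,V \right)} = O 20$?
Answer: $- \frac{26}{89731} \approx -0.00028975$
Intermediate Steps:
$H{\left(O,V \right)} = 20 O$
$o = -26$ ($o = \left(0 + 6\right) \left(-5\right) + 4 = 6 \left(-5\right) + 4 = -30 + 4 = -26$)
$a = - \frac{291}{26}$ ($a = - \frac{153}{17} + \frac{57}{-26} = \left(-153\right) \frac{1}{17} + 57 \left(- \frac{1}{26}\right) = -9 - \frac{57}{26} = - \frac{291}{26} \approx -11.192$)
$\frac{1}{H{\left(-172,315 \right)} + s{\left(-26,a \right)}} = \frac{1}{20 \left(-172\right) - \frac{291}{26}} = \frac{1}{-3440 - \frac{291}{26}} = \frac{1}{- \frac{89731}{26}} = - \frac{26}{89731}$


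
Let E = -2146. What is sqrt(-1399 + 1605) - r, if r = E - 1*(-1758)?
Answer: 388 + sqrt(206) ≈ 402.35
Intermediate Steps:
r = -388 (r = -2146 - 1*(-1758) = -2146 + 1758 = -388)
sqrt(-1399 + 1605) - r = sqrt(-1399 + 1605) - 1*(-388) = sqrt(206) + 388 = 388 + sqrt(206)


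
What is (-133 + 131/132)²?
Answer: 303630625/17424 ≈ 17426.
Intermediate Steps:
(-133 + 131/132)² = (-17425/132)² = 303630625/17424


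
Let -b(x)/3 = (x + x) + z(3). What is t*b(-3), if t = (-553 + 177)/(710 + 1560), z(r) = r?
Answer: -1692/1135 ≈ -1.4907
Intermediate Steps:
b(x) = -9 - 6*x (b(x) = -3*((x + x) + 3) = -3*(2*x + 3) = -3*(3 + 2*x) = -9 - 6*x)
t = -188/1135 (t = -376/2270 = -376*1/2270 = -188/1135 ≈ -0.16564)
t*b(-3) = -188*(-9 - 6*(-3))/1135 = -188*(-9 + 18)/1135 = -188/1135*9 = -1692/1135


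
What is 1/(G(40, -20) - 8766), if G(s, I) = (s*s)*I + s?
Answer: -1/40726 ≈ -2.4554e-5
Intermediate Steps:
G(s, I) = s + I*s² (G(s, I) = s²*I + s = I*s² + s = s + I*s²)
1/(G(40, -20) - 8766) = 1/(40*(1 - 20*40) - 8766) = 1/(40*(1 - 800) - 8766) = 1/(40*(-799) - 8766) = 1/(-31960 - 8766) = 1/(-40726) = -1/40726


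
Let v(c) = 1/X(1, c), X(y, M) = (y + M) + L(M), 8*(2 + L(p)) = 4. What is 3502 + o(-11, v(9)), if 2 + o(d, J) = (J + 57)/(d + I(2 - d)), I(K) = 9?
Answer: 118029/34 ≈ 3471.4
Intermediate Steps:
L(p) = -3/2 (L(p) = -2 + (⅛)*4 = -2 + ½ = -3/2)
X(y, M) = -3/2 + M + y (X(y, M) = (y + M) - 3/2 = (M + y) - 3/2 = -3/2 + M + y)
v(c) = 1/(-½ + c) (v(c) = 1/(-3/2 + c + 1) = 1/(-½ + c))
o(d, J) = -2 + (57 + J)/(9 + d) (o(d, J) = -2 + (J + 57)/(d + 9) = -2 + (57 + J)/(9 + d))
3502 + o(-11, v(9)) = 3502 + (39 + 2/(-1 + 2*9) - 2*(-11))/(9 - 11) = 3502 + (39 + 2/(-1 + 18) + 22)/(-2) = 3502 - (39 + 2/17 + 22)/2 = 3502 - ½*1039/17 = 3502 - 1039/34 = 118029/34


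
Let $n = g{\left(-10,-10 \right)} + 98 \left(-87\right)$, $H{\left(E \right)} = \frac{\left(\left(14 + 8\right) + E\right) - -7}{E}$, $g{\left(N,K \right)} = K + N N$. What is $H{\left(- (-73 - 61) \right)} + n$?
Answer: $- \frac{1130261}{134} \approx -8434.8$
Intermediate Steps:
$g{\left(N,K \right)} = K + N^{2}$
$H{\left(E \right)} = \frac{29 + E}{E}$ ($H{\left(E \right)} = \frac{\left(22 + E\right) + 7}{E} = \frac{29 + E}{E}$)
$n = -8436$ ($n = \left(-10 + \left(-10\right)^{2}\right) + 98 \left(-87\right) = \left(-10 + 100\right) - 8526 = 90 - 8526 = -8436$)
$H{\left(- (-73 - 61) \right)} + n = \frac{29 - \left(-73 - 61\right)}{\left(-1\right) \left(-73 - 61\right)} - 8436 = \frac{29 - -134}{\left(-1\right) \left(-134\right)} - 8436 = \frac{29 + 134}{134} - 8436 = \frac{1}{134} \cdot 163 - 8436 = \frac{163}{134} - 8436 = - \frac{1130261}{134}$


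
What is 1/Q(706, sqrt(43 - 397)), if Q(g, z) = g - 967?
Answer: -1/261 ≈ -0.0038314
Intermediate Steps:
Q(g, z) = -967 + g
1/Q(706, sqrt(43 - 397)) = 1/(-967 + 706) = 1/(-261) = -1/261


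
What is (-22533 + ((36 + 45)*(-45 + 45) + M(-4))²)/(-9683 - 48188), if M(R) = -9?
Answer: 22452/57871 ≈ 0.38797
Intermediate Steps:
(-22533 + ((36 + 45)*(-45 + 45) + M(-4))²)/(-9683 - 48188) = (-22533 + ((36 + 45)*(-45 + 45) - 9)²)/(-9683 - 48188) = (-22533 + (81*0 - 9)²)/(-57871) = (-22533 + (0 - 9)²)*(-1/57871) = (-22533 + (-9)²)*(-1/57871) = (-22533 + 81)*(-1/57871) = -22452*(-1/57871) = 22452/57871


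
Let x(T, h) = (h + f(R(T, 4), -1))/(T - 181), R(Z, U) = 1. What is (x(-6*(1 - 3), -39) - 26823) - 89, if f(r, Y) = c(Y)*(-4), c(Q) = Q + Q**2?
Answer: -349853/13 ≈ -26912.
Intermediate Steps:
f(r, Y) = -4*Y*(1 + Y) (f(r, Y) = (Y*(1 + Y))*(-4) = -4*Y*(1 + Y))
x(T, h) = h/(-181 + T) (x(T, h) = (h - 4*(-1)*(1 - 1))/(T - 181) = (h - 4*(-1)*0)/(-181 + T) = (h + 0)/(-181 + T) = h/(-181 + T))
(x(-6*(1 - 3), -39) - 26823) - 89 = (-39/(-181 - 6*(1 - 3)) - 26823) - 89 = (-39/(-181 - 6*(-2)) - 26823) - 89 = (-39/(-181 + 12) - 26823) - 89 = (-39/(-169) - 26823) - 89 = (-39*(-1/169) - 26823) - 89 = (3/13 - 26823) - 89 = -348696/13 - 89 = -349853/13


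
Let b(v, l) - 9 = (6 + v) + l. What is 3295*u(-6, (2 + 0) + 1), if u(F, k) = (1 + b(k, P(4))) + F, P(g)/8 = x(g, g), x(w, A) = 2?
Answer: 95555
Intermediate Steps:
P(g) = 16 (P(g) = 8*2 = 16)
b(v, l) = 15 + l + v (b(v, l) = 9 + ((6 + v) + l) = 9 + (6 + l + v) = 15 + l + v)
u(F, k) = 32 + F + k (u(F, k) = (1 + (15 + 16 + k)) + F = (1 + (31 + k)) + F = (32 + k) + F = 32 + F + k)
3295*u(-6, (2 + 0) + 1) = 3295*(32 - 6 + ((2 + 0) + 1)) = 3295*(32 - 6 + (2 + 1)) = 3295*(32 - 6 + 3) = 3295*29 = 95555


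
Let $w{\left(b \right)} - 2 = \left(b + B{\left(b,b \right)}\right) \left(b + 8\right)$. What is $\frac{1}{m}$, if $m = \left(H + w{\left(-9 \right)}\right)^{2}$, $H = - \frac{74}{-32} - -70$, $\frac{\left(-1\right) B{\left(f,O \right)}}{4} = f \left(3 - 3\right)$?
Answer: $\frac{256}{1776889} \approx 0.00014407$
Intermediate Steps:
$B{\left(f,O \right)} = 0$ ($B{\left(f,O \right)} = - 4 f \left(3 - 3\right) = - 4 f 0 = \left(-4\right) 0 = 0$)
$w{\left(b \right)} = 2 + b \left(8 + b\right)$ ($w{\left(b \right)} = 2 + \left(b + 0\right) \left(b + 8\right) = 2 + b \left(8 + b\right)$)
$H = \frac{1157}{16}$ ($H = \left(-74\right) \left(- \frac{1}{32}\right) + 70 = \frac{37}{16} + 70 = \frac{1157}{16} \approx 72.313$)
$m = \frac{1776889}{256}$ ($m = \left(\frac{1157}{16} + \left(2 + \left(-9\right)^{2} + 8 \left(-9\right)\right)\right)^{2} = \left(\frac{1157}{16} + \left(2 + 81 - 72\right)\right)^{2} = \left(\frac{1157}{16} + 11\right)^{2} = \left(\frac{1333}{16}\right)^{2} = \frac{1776889}{256} \approx 6941.0$)
$\frac{1}{m} = \frac{1}{\frac{1776889}{256}} = \frac{256}{1776889}$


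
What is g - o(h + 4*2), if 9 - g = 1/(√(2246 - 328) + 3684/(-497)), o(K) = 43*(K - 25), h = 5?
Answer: 120799328601/230095703 - 247009*√1918/460191406 ≈ 524.97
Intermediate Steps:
o(K) = -1075 + 43*K (o(K) = 43*(-25 + K) = -1075 + 43*K)
g = 9 - 1/(-3684/497 + √1918) (g = 9 - 1/(√(2246 - 328) + 3684/(-497)) = 9 - 1/(√1918 + 3684*(-1/497)) = 9 - 1/(√1918 - 3684/497) = 9 - 1/(-3684/497 + √1918) ≈ 8.9725)
g - o(h + 4*2) = (2069945853/230095703 - 247009*√1918/460191406) - (-1075 + 43*(5 + 4*2)) = (2069945853/230095703 - 247009*√1918/460191406) - (-1075 + 43*(5 + 8)) = (2069945853/230095703 - 247009*√1918/460191406) - (-1075 + 43*13) = (2069945853/230095703 - 247009*√1918/460191406) - (-1075 + 559) = (2069945853/230095703 - 247009*√1918/460191406) - 1*(-516) = (2069945853/230095703 - 247009*√1918/460191406) + 516 = 120799328601/230095703 - 247009*√1918/460191406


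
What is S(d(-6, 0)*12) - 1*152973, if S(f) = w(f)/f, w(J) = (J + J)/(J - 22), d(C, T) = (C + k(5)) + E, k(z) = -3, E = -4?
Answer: -13614598/89 ≈ -1.5297e+5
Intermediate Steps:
d(C, T) = -7 + C (d(C, T) = (C - 3) - 4 = (-3 + C) - 4 = -7 + C)
w(J) = 2*J/(-22 + J) (w(J) = (2*J)/(-22 + J) = 2*J/(-22 + J))
S(f) = 2/(-22 + f) (S(f) = (2*f/(-22 + f))/f = 2/(-22 + f))
S(d(-6, 0)*12) - 1*152973 = 2/(-22 + (-7 - 6)*12) - 1*152973 = 2/(-22 - 13*12) - 152973 = 2/(-22 - 156) - 152973 = 2/(-178) - 152973 = 2*(-1/178) - 152973 = -1/89 - 152973 = -13614598/89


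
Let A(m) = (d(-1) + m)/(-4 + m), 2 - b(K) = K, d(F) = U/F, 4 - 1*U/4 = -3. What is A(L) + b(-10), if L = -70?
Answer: 493/37 ≈ 13.324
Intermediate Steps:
U = 28 (U = 16 - 4*(-3) = 16 + 12 = 28)
d(F) = 28/F
b(K) = 2 - K
A(m) = (-28 + m)/(-4 + m) (A(m) = (28/(-1) + m)/(-4 + m) = (28*(-1) + m)/(-4 + m) = (-28 + m)/(-4 + m))
A(L) + b(-10) = (-28 - 70)/(-4 - 70) + (2 - 1*(-10)) = -98/(-74) + (2 + 10) = -1/74*(-98) + 12 = 49/37 + 12 = 493/37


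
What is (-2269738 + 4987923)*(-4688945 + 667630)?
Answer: -10930678113275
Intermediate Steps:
(-2269738 + 4987923)*(-4688945 + 667630) = 2718185*(-4021315) = -10930678113275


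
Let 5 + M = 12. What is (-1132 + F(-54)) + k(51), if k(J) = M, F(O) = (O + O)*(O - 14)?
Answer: 6219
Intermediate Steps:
F(O) = 2*O*(-14 + O) (F(O) = (2*O)*(-14 + O) = 2*O*(-14 + O))
M = 7 (M = -5 + 12 = 7)
k(J) = 7
(-1132 + F(-54)) + k(51) = (-1132 + 2*(-54)*(-14 - 54)) + 7 = (-1132 + 2*(-54)*(-68)) + 7 = (-1132 + 7344) + 7 = 6212 + 7 = 6219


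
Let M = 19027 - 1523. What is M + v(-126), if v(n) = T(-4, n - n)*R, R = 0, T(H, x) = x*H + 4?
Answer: 17504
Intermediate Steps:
T(H, x) = 4 + H*x (T(H, x) = H*x + 4 = 4 + H*x)
v(n) = 0 (v(n) = (4 - 4*(n - n))*0 = (4 - 4*0)*0 = (4 + 0)*0 = 4*0 = 0)
M = 17504
M + v(-126) = 17504 + 0 = 17504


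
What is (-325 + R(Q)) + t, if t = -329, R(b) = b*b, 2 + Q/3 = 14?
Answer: 642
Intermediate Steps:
Q = 36 (Q = -6 + 3*14 = -6 + 42 = 36)
R(b) = b**2
(-325 + R(Q)) + t = (-325 + 36**2) - 329 = (-325 + 1296) - 329 = 971 - 329 = 642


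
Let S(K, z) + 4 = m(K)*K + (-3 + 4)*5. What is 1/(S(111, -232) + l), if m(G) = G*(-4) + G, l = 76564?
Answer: 1/39602 ≈ 2.5251e-5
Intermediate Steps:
m(G) = -3*G (m(G) = -4*G + G = -3*G)
S(K, z) = 1 - 3*K² (S(K, z) = -4 + ((-3*K)*K + (-3 + 4)*5) = -4 + (-3*K² + 1*5) = -4 + (-3*K² + 5) = -4 + (5 - 3*K²) = 1 - 3*K²)
1/(S(111, -232) + l) = 1/((1 - 3*111²) + 76564) = 1/((1 - 3*12321) + 76564) = 1/((1 - 36963) + 76564) = 1/(-36962 + 76564) = 1/39602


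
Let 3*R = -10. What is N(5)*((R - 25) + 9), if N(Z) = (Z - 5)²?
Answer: 0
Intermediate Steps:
R = -10/3 (R = (⅓)*(-10) = -10/3 ≈ -3.3333)
N(Z) = (-5 + Z)²
N(5)*((R - 25) + 9) = (-5 + 5)²*((-10/3 - 25) + 9) = 0²*(-85/3 + 9) = 0*(-58/3) = 0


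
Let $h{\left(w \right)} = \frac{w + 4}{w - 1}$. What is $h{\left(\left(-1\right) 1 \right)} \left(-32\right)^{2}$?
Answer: $-1536$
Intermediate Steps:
$h{\left(w \right)} = \frac{4 + w}{-1 + w}$
$h{\left(\left(-1\right) 1 \right)} \left(-32\right)^{2} = \frac{4 - 1}{-1 - 1} \left(-32\right)^{2} = \frac{4 - 1}{-1 - 1} \cdot 1024 = \frac{1}{-2} \cdot 3 \cdot 1024 = \left(- \frac{1}{2}\right) 3 \cdot 1024 = \left(- \frac{3}{2}\right) 1024 = -1536$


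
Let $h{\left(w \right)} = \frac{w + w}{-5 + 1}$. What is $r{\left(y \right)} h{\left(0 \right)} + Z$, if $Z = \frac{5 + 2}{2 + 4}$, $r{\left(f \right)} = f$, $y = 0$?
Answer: $\frac{7}{6} \approx 1.1667$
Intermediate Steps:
$Z = \frac{7}{6} \approx 1.1667$
$h{\left(w \right)} = - \frac{w}{2}$ ($h{\left(w \right)} = \frac{2 w}{-4} = 2 w \left(- \frac{1}{4}\right) = - \frac{w}{2}$)
$r{\left(y \right)} h{\left(0 \right)} + Z = 0 \left(\left(- \frac{1}{2}\right) 0\right) + \frac{7}{6} = 0 \cdot 0 + \frac{7}{6} = 0 + \frac{7}{6} = \frac{7}{6}$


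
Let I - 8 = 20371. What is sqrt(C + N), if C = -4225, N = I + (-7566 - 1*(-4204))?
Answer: 2*sqrt(3198) ≈ 113.10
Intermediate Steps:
I = 20379 (I = 8 + 20371 = 20379)
N = 17017 (N = 20379 + (-7566 - 1*(-4204)) = 20379 + (-7566 + 4204) = 20379 - 3362 = 17017)
sqrt(C + N) = sqrt(-4225 + 17017) = sqrt(12792) = 2*sqrt(3198)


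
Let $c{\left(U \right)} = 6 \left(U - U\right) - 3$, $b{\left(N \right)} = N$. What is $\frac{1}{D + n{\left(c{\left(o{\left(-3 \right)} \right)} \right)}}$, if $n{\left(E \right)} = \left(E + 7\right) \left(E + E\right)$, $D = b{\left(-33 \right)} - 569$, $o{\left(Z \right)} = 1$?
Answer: $- \frac{1}{626} \approx -0.0015974$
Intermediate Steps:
$c{\left(U \right)} = -3$ ($c{\left(U \right)} = 6 \cdot 0 - 3 = 0 - 3 = -3$)
$D = -602$ ($D = -33 - 569 = -602$)
$n{\left(E \right)} = 2 E \left(7 + E\right)$ ($n{\left(E \right)} = \left(7 + E\right) 2 E = 2 E \left(7 + E\right)$)
$\frac{1}{D + n{\left(c{\left(o{\left(-3 \right)} \right)} \right)}} = \frac{1}{-602 + 2 \left(-3\right) \left(7 - 3\right)} = \frac{1}{-602 + 2 \left(-3\right) 4} = \frac{1}{-602 - 24} = \frac{1}{-626} = - \frac{1}{626}$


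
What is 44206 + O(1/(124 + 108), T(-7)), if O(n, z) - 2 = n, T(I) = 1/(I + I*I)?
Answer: 10256257/232 ≈ 44208.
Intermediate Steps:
T(I) = 1/(I + I**2)
O(n, z) = 2 + n
44206 + O(1/(124 + 108), T(-7)) = 44206 + (2 + 1/(124 + 108)) = 44206 + (2 + 1/232) = 44206 + 465/232 = 10256257/232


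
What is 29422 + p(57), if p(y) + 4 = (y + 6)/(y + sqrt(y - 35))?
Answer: 13562211/461 - 9*sqrt(22)/461 ≈ 29419.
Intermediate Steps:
p(y) = -4 + (6 + y)/(y + sqrt(-35 + y)) (p(y) = -4 + (y + 6)/(y + sqrt(y - 35)) = -4 + (6 + y)/(y + sqrt(-35 + y)))
29422 + p(57) = 29422 + (6 - 4*sqrt(-35 + 57) - 3*57)/(57 + sqrt(-35 + 57)) = 29422 + (6 - 4*sqrt(22) - 171)/(57 + sqrt(22)) = 29422 + (-165 - 4*sqrt(22))/(57 + sqrt(22))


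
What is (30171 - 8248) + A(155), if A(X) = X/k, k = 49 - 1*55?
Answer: 131383/6 ≈ 21897.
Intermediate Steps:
k = -6 (k = 49 - 55 = -6)
A(X) = -X/6 (A(X) = X/(-6) = X*(-⅙) = -X/6)
(30171 - 8248) + A(155) = (30171 - 8248) - ⅙*155 = 21923 - 155/6 = 131383/6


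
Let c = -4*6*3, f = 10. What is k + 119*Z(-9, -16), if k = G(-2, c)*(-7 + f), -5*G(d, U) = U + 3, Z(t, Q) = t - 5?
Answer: -8123/5 ≈ -1624.6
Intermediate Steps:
Z(t, Q) = -5 + t
c = -72 (c = -24*3 = -72)
G(d, U) = -⅗ - U/5 (G(d, U) = -(U + 3)/5 = -(3 + U)/5 = -⅗ - U/5)
k = 207/5 (k = (-⅗ - ⅕*(-72))*(-7 + 10) = (-⅗ + 72/5)*3 = (69/5)*3 = 207/5 ≈ 41.400)
k + 119*Z(-9, -16) = 207/5 + 119*(-5 - 9) = 207/5 + 119*(-14) = 207/5 - 1666 = -8123/5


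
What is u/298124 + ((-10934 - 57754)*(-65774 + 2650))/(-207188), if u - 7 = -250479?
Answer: -80792263285714/3860482207 ≈ -20928.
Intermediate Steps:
u = -250472 (u = 7 - 250479 = -250472)
u/298124 + ((-10934 - 57754)*(-65774 + 2650))/(-207188) = -250472/298124 + ((-10934 - 57754)*(-65774 + 2650))/(-207188) = -250472*1/298124 - 68688*(-63124)*(-1/207188) = -62618/74531 + 4335861312*(-1/207188) = -62618/74531 - 1083965328/51797 = -80792263285714/3860482207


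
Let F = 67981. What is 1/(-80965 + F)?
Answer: -1/12984 ≈ -7.7018e-5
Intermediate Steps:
1/(-80965 + F) = 1/(-80965 + 67981) = 1/(-12984) = -1/12984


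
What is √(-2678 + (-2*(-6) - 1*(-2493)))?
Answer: I*√173 ≈ 13.153*I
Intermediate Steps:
√(-2678 + (-2*(-6) - 1*(-2493))) = √(-2678 + (12 + 2493)) = √(-2678 + 2505) = √(-173) = I*√173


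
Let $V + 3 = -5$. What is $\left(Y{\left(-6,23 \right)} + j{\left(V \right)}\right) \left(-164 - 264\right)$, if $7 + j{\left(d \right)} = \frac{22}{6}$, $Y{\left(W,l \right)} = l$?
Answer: $- \frac{25252}{3} \approx -8417.3$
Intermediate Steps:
$V = -8$ ($V = -3 - 5 = -8$)
$j{\left(d \right)} = - \frac{10}{3}$ ($j{\left(d \right)} = -7 + \frac{22}{6} = -7 + 22 \cdot \frac{1}{6} = -7 + \frac{11}{3} = - \frac{10}{3}$)
$\left(Y{\left(-6,23 \right)} + j{\left(V \right)}\right) \left(-164 - 264\right) = \left(23 - \frac{10}{3}\right) \left(-164 - 264\right) = \frac{59}{3} \left(-428\right) = - \frac{25252}{3}$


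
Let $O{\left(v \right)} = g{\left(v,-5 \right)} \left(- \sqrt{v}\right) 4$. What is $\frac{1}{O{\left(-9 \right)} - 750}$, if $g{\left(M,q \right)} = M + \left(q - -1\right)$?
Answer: $- \frac{125}{97806} - \frac{13 i}{48903} \approx -0.001278 - 0.00026583 i$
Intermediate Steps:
$g{\left(M,q \right)} = 1 + M + q$ ($g{\left(M,q \right)} = M + \left(q + 1\right) = M + \left(1 + q\right) = 1 + M + q$)
$O{\left(v \right)} = - 4 \sqrt{v} \left(-4 + v\right)$ ($O{\left(v \right)} = \left(1 + v - 5\right) \left(- \sqrt{v}\right) 4 = \left(-4 + v\right) \left(- \sqrt{v}\right) 4 = - \sqrt{v} \left(-4 + v\right) 4 = - 4 \sqrt{v} \left(-4 + v\right)$)
$\frac{1}{O{\left(-9 \right)} - 750} = \frac{1}{4 \sqrt{-9} \left(4 - -9\right) - 750} = \frac{1}{4 \cdot 3 i \left(4 + 9\right) - 750} = \frac{1}{4 \cdot 3 i 13 - 750} = \frac{1}{156 i - 750} = \frac{1}{-750 + 156 i} = \frac{-750 - 156 i}{586836}$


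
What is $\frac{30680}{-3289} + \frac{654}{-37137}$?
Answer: $- \frac{29269594}{3131887} \approx -9.3457$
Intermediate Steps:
$\frac{30680}{-3289} + \frac{654}{-37137} = 30680 \left(- \frac{1}{3289}\right) + 654 \left(- \frac{1}{37137}\right) = - \frac{2360}{253} - \frac{218}{12379} = - \frac{29269594}{3131887}$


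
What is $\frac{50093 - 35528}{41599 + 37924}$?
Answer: $\frac{14565}{79523} \approx 0.18315$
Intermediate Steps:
$\frac{50093 - 35528}{41599 + 37924} = \frac{14565}{79523}$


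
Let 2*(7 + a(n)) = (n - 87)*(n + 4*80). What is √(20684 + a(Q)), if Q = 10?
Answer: 2*√1993 ≈ 89.286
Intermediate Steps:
a(n) = -7 + (-87 + n)*(320 + n)/2 (a(n) = -7 + ((n - 87)*(n + 4*80))/2 = -7 + ((-87 + n)*(n + 320))/2 = -7 + ((-87 + n)*(320 + n))/2 = -7 + (-87 + n)*(320 + n)/2)
√(20684 + a(Q)) = √(20684 + (-13927 + (½)*10² + (233/2)*10)) = √(20684 + (-13927 + (½)*100 + 1165)) = √(20684 + (-13927 + 50 + 1165)) = √(20684 - 12712) = √7972 = 2*√1993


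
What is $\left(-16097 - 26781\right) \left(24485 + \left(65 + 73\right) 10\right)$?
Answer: $-1109039470$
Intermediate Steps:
$\left(-16097 - 26781\right) \left(24485 + \left(65 + 73\right) 10\right) = - 42878 \left(24485 + 138 \cdot 10\right) = - 42878 \left(24485 + 1380\right) = \left(-42878\right) 25865 = -1109039470$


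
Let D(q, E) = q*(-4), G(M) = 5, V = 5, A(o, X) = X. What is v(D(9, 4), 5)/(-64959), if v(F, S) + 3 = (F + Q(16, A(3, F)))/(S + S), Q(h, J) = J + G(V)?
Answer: 97/649590 ≈ 0.00014933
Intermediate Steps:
Q(h, J) = 5 + J (Q(h, J) = J + 5 = 5 + J)
D(q, E) = -4*q
v(F, S) = -3 + (5 + 2*F)/(2*S) (v(F, S) = -3 + (F + (5 + F))/(S + S) = -3 + (5 + 2*F)/((2*S)) = -3 + (5 + 2*F)*(1/(2*S)) = -3 + (5 + 2*F)/(2*S))
v(D(9, 4), 5)/(-64959) = ((5/2 - 4*9 - 3*5)/5)/(-64959) = ((5/2 - 36 - 15)/5)*(-1/64959) = ((1/5)*(-97/2))*(-1/64959) = -97/10*(-1/64959) = 97/649590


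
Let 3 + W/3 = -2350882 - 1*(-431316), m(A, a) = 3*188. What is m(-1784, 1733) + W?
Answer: -5758143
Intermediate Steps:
m(A, a) = 564
W = -5758707 (W = -9 + 3*(-2350882 - 1*(-431316)) = -9 + 3*(-2350882 + 431316) = -9 + 3*(-1919566) = -9 - 5758698 = -5758707)
m(-1784, 1733) + W = 564 - 5758707 = -5758143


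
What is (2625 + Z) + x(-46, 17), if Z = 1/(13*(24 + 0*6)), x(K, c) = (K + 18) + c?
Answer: 815569/312 ≈ 2614.0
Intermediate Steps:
x(K, c) = 18 + K + c (x(K, c) = (18 + K) + c = 18 + K + c)
Z = 1/312 (Z = 1/(13*(24 + 0)) = 1/(13*24) = 1/312 ≈ 0.0032051)
(2625 + Z) + x(-46, 17) = (2625 + 1/312) + (18 - 46 + 17) = 819001/312 - 11 = 815569/312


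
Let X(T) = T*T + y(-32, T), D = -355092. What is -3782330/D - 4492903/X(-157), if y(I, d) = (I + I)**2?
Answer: -743335418113/5103559770 ≈ -145.65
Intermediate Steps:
y(I, d) = 4*I**2 (y(I, d) = (2*I)**2 = 4*I**2)
X(T) = 4096 + T**2 (X(T) = T*T + 4*(-32)**2 = T**2 + 4*1024 = T**2 + 4096 = 4096 + T**2)
-3782330/D - 4492903/X(-157) = -3782330/(-355092) - 4492903/(4096 + (-157)**2) = -3782330*(-1/355092) - 4492903/(4096 + 24649) = 1891165/177546 - 4492903/28745 = -743335418113/5103559770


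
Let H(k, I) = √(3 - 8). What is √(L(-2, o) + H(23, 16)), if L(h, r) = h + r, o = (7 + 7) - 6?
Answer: √(6 + I*√5) ≈ 2.4903 + 0.44896*I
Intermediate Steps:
o = 8 (o = 14 - 6 = 8)
H(k, I) = I*√5 (H(k, I) = √(-5) = I*√5)
√(L(-2, o) + H(23, 16)) = √((-2 + 8) + I*√5) = √(6 + I*√5)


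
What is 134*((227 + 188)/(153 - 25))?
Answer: 27805/64 ≈ 434.45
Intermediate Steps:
134*((227 + 188)/(153 - 25)) = 134*(415/128) = 27805/64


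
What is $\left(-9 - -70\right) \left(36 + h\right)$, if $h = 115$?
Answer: $9211$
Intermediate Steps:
$\left(-9 - -70\right) \left(36 + h\right) = \left(-9 - -70\right) \left(36 + 115\right) = \left(-9 + 70\right) 151 = 61 \cdot 151 = 9211$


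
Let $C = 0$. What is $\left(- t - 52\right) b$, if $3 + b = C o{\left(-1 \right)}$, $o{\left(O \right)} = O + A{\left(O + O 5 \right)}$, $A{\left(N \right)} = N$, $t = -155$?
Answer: $-309$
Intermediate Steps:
$o{\left(O \right)} = 7 O$ ($o{\left(O \right)} = O + \left(O + O 5\right) = O + \left(O + 5 O\right) = O + 6 O = 7 O$)
$b = -3$ ($b = -3 + 0 \cdot 7 \left(-1\right) = -3 + 0 \left(-7\right) = -3 + 0 = -3$)
$\left(- t - 52\right) b = \left(\left(-1\right) \left(-155\right) - 52\right) \left(-3\right) = \left(155 - 52\right) \left(-3\right) = 103 \left(-3\right) = -309$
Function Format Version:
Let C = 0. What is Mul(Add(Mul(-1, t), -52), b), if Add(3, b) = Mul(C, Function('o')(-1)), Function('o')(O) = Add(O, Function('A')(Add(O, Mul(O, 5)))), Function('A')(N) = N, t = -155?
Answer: -309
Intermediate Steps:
Function('o')(O) = Mul(7, O) (Function('o')(O) = Add(O, Add(O, Mul(O, 5))) = Add(O, Add(O, Mul(5, O))) = Add(O, Mul(6, O)) = Mul(7, O))
b = -3 (b = Add(-3, Mul(0, Mul(7, -1))) = Add(-3, Mul(0, -7)) = Add(-3, 0) = -3)
Mul(Add(Mul(-1, t), -52), b) = Mul(Add(Mul(-1, -155), -52), -3) = Mul(Add(155, -52), -3) = Mul(103, -3) = -309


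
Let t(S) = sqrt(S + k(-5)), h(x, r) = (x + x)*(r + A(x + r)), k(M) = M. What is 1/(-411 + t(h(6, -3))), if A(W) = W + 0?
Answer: -411/168926 - I*sqrt(5)/168926 ≈ -0.002433 - 1.3237e-5*I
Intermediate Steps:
A(W) = W
h(x, r) = 2*x*(x + 2*r) (h(x, r) = (x + x)*(r + (x + r)) = (2*x)*(r + (r + x)) = (2*x)*(x + 2*r) = 2*x*(x + 2*r))
t(S) = sqrt(-5 + S) (t(S) = sqrt(S - 5) = sqrt(-5 + S))
1/(-411 + t(h(6, -3))) = 1/(-411 + sqrt(-5 + 2*6*(6 + 2*(-3)))) = 1/(-411 + sqrt(-5 + 2*6*(6 - 6))) = 1/(-411 + sqrt(-5 + 2*6*0)) = 1/(-411 + sqrt(-5 + 0)) = 1/(-411 + sqrt(-5)) = 1/(-411 + I*sqrt(5))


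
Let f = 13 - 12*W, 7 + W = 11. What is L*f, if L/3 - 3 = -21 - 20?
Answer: 3990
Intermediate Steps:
W = 4 (W = -7 + 11 = 4)
f = -35 (f = 13 - 12*4 = 13 - 48 = -35)
L = -114 (L = 9 + 3*(-21 - 20) = 9 + 3*(-41) = 9 - 123 = -114)
L*f = -114*(-35) = 3990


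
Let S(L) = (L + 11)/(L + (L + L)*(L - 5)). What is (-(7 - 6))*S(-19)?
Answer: 8/893 ≈ 0.0089586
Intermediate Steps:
S(L) = (11 + L)/(L + 2*L*(-5 + L)) (S(L) = (11 + L)/(L + (2*L)*(-5 + L)) = (11 + L)/(L + 2*L*(-5 + L)))
(-(7 - 6))*S(-19) = (-(7 - 6))*((11 - 19)/((-19)*(-9 + 2*(-19)))) = (-1*1)*(-1/19*(-8)/(-9 - 38)) = -(-1)*(-8)/(19*(-47)) = -(-1)*(-1)*(-8)/(19*47) = -1*(-8/893) = 8/893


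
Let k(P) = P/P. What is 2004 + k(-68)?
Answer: 2005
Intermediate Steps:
k(P) = 1
2004 + k(-68) = 2004 + 1 = 2005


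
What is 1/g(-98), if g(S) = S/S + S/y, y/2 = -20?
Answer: 20/69 ≈ 0.28986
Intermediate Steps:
y = -40 (y = 2*(-20) = -40)
g(S) = 1 - S/40 (g(S) = S/S + S/(-40) = 1 + S*(-1/40) = 1 - S/40)
1/g(-98) = 1/(1 - 1/40*(-98)) = 1/(1 + 49/20) = 1/(69/20) = 20/69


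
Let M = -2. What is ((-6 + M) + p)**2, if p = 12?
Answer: 16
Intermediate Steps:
((-6 + M) + p)**2 = ((-6 - 2) + 12)**2 = (-8 + 12)**2 = 4**2 = 16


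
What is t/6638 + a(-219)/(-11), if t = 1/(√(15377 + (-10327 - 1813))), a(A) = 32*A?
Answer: 7008/11 + √3237/21487206 ≈ 637.09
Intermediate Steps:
t = √3237/3237 (t = 1/(√(15377 - 12140)) = 1/(√3237) = √3237/3237 ≈ 0.017576)
t/6638 + a(-219)/(-11) = (√3237/3237)/6638 + (32*(-219))/(-11) = (√3237/3237)*(1/6638) - 7008*(-1/11) = √3237/21487206 + 7008/11 = 7008/11 + √3237/21487206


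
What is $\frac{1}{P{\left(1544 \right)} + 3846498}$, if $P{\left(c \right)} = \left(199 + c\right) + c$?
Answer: $\frac{1}{3849785} \approx 2.5975 \cdot 10^{-7}$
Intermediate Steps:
$P{\left(c \right)} = 199 + 2 c$
$\frac{1}{P{\left(1544 \right)} + 3846498} = \frac{1}{\left(199 + 2 \cdot 1544\right) + 3846498} = \frac{1}{\left(199 + 3088\right) + 3846498} = \frac{1}{3287 + 3846498} = \frac{1}{3849785}$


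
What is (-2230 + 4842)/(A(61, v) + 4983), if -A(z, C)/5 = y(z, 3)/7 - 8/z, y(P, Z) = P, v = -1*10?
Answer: 278831/527354 ≈ 0.52874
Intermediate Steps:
v = -10
A(z, C) = 40/z - 5*z/7 (A(z, C) = -5*(z/7 - 8/z) = -5*(-8/z + z/7) = 40/z - 5*z/7)
(-2230 + 4842)/(A(61, v) + 4983) = (-2230 + 4842)/((40/61 - 5/7*61) + 4983) = 2612/((40*(1/61) - 305/7) + 4983) = 2612/((40/61 - 305/7) + 4983) = 2612/(-18325/427 + 4983) = 2612/(2109416/427) = 2612*(427/2109416) = 278831/527354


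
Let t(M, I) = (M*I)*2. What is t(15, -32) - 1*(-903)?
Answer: -57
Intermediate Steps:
t(M, I) = 2*I*M (t(M, I) = (I*M)*2 = 2*I*M)
t(15, -32) - 1*(-903) = 2*(-32)*15 - 1*(-903) = -960 + 903 = -57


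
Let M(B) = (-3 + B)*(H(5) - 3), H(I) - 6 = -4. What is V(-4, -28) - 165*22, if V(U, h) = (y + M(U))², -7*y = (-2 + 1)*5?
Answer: -174954/49 ≈ -3570.5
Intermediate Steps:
H(I) = 2 (H(I) = 6 - 4 = 2)
y = 5/7 (y = -(-2 + 1)*5/7 = -(-1)*5/7 = -⅐*(-5) = 5/7 ≈ 0.71429)
M(B) = 3 - B (M(B) = (-3 + B)*(2 - 3) = (-3 + B)*(-1) = 3 - B)
V(U, h) = (26/7 - U)² (V(U, h) = (5/7 + (3 - U))² = (26/7 - U)²)
V(-4, -28) - 165*22 = (26 - 7*(-4))²/49 - 165*22 = (26 + 28)²/49 - 1*3630 = (1/49)*54² - 3630 = (1/49)*2916 - 3630 = 2916/49 - 3630 = -174954/49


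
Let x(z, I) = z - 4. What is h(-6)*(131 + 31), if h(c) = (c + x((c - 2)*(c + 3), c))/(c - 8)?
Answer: -162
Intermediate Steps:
x(z, I) = -4 + z
h(c) = (-4 + c + (-2 + c)*(3 + c))/(-8 + c) (h(c) = (c + (-4 + (c - 2)*(c + 3)))/(c - 8) = (c + (-4 + (-2 + c)*(3 + c)))/(-8 + c) = (-4 + c + (-2 + c)*(3 + c))/(-8 + c))
h(-6)*(131 + 31) = ((-10 + (-6)**2 + 2*(-6))/(-8 - 6))*(131 + 31) = ((-10 + 36 - 12)/(-14))*162 = -1/14*14*162 = -1*162 = -162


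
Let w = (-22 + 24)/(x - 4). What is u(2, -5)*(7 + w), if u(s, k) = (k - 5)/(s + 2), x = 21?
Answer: -605/34 ≈ -17.794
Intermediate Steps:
u(s, k) = (-5 + k)/(2 + s)
w = 2/17 (w = (-22 + 24)/(21 - 4) = 2/17 ≈ 0.11765)
u(2, -5)*(7 + w) = ((-5 - 5)/(2 + 2))*(7 + 2/17) = (-10/4)*(121/17) = ((¼)*(-10))*(121/17) = -5/2*121/17 = -605/34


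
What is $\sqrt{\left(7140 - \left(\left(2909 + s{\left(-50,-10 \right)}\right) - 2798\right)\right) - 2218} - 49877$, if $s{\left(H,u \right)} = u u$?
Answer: $-49877 + \sqrt{4711} \approx -49808.0$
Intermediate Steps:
$s{\left(H,u \right)} = u^{2}$
$\sqrt{\left(7140 - \left(\left(2909 + s{\left(-50,-10 \right)}\right) - 2798\right)\right) - 2218} - 49877 = \sqrt{\left(7140 - \left(\left(2909 + \left(-10\right)^{2}\right) - 2798\right)\right) - 2218} - 49877 = \sqrt{\left(7140 - \left(\left(2909 + 100\right) - 2798\right)\right) - 2218} - 49877 = \sqrt{\left(7140 - \left(3009 - 2798\right)\right) - 2218} - 49877 = \sqrt{\left(7140 - 211\right) - 2218} - 49877 = \sqrt{6929 - 2218} - 49877 = \sqrt{4711} - 49877 = -49877 + \sqrt{4711}$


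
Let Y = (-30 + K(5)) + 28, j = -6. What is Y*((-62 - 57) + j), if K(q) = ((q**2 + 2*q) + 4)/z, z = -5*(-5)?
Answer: 55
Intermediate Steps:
z = 25
K(q) = 4/25 + q**2/25 + 2*q/25 (K(q) = ((q**2 + 2*q) + 4)/25 = (4 + q**2 + 2*q)*(1/25) = 4/25 + q**2/25 + 2*q/25)
Y = -11/25 (Y = (-30 + (4/25 + (1/25)*5**2 + (2/25)*5)) + 28 = (-30 + (4/25 + (1/25)*25 + 2/5)) + 28 = (-30 + (4/25 + 1 + 2/5)) + 28 = (-30 + 39/25) + 28 = -711/25 + 28 = -11/25 ≈ -0.44000)
Y*((-62 - 57) + j) = -11*((-62 - 57) - 6)/25 = -11*(-119 - 6)/25 = -11/25*(-125) = 55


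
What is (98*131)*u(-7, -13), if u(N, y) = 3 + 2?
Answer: 64190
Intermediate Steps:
u(N, y) = 5
(98*131)*u(-7, -13) = (98*131)*5 = 12838*5 = 64190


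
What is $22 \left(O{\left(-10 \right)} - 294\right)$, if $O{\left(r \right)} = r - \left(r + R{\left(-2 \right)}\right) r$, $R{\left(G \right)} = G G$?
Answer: $-8008$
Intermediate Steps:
$R{\left(G \right)} = G^{2}$
$O{\left(r \right)} = r - r \left(4 + r\right)$ ($O{\left(r \right)} = r - \left(r + \left(-2\right)^{2}\right) r = r - \left(r + 4\right) r = r - \left(4 + r\right) r = r - r \left(4 + r\right)$)
$22 \left(O{\left(-10 \right)} - 294\right) = 22 \left(\left(-1\right) \left(-10\right) \left(3 - 10\right) - 294\right) = 22 \left(\left(-1\right) \left(-10\right) \left(-7\right) - 294\right) = 22 \left(-70 - 294\right) = 22 \left(-364\right) = -8008$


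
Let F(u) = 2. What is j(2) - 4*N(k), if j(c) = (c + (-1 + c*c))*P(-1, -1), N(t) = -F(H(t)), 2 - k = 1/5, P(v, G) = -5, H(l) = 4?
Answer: -17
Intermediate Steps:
k = 9/5 (k = 2 - 1/5 = 2 - 1*⅕ = 2 - ⅕ = 9/5 ≈ 1.8000)
N(t) = -2 (N(t) = -1*2 = -2)
j(c) = 5 - 5*c - 5*c² (j(c) = (c + (-1 + c*c))*(-5) = (c + (-1 + c²))*(-5) = (-1 + c + c²)*(-5) = 5 - 5*c - 5*c²)
j(2) - 4*N(k) = (5 - 5*2 - 5*2²) - 4*(-2) = (5 - 10 - 5*4) + 8 = (5 - 10 - 20) + 8 = -25 + 8 = -17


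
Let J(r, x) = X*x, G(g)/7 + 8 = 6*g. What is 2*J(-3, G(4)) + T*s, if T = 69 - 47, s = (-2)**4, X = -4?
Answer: -544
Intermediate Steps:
G(g) = -56 + 42*g (G(g) = -56 + 7*(6*g) = -56 + 42*g)
J(r, x) = -4*x
s = 16
T = 22
2*J(-3, G(4)) + T*s = 2*(-4*(-56 + 42*4)) + 22*16 = 2*(-4*(-56 + 168)) + 352 = 2*(-4*112) + 352 = 2*(-448) + 352 = -896 + 352 = -544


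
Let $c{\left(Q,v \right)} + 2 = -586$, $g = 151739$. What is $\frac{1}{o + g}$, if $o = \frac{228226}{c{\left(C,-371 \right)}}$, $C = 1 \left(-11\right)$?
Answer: $\frac{294}{44497153} \approx 6.6072 \cdot 10^{-6}$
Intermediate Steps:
$C = -11$
$c{\left(Q,v \right)} = -588$ ($c{\left(Q,v \right)} = -2 - 586 = -588$)
$o = - \frac{114113}{294}$ ($o = \frac{228226}{-588} = 228226 \left(- \frac{1}{588}\right) = - \frac{114113}{294} \approx -388.14$)
$\frac{1}{o + g} = \frac{1}{- \frac{114113}{294} + 151739} = \frac{1}{\frac{44497153}{294}} = \frac{294}{44497153}$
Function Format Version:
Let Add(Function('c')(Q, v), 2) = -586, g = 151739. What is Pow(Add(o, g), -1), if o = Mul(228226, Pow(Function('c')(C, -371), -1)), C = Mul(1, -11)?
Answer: Rational(294, 44497153) ≈ 6.6072e-6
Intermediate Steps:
C = -11
Function('c')(Q, v) = -588 (Function('c')(Q, v) = Add(-2, -586) = -588)
o = Rational(-114113, 294) (o = Mul(228226, Pow(-588, -1)) = Mul(228226, Rational(-1, 588)) = Rational(-114113, 294) ≈ -388.14)
Pow(Add(o, g), -1) = Pow(Add(Rational(-114113, 294), 151739), -1) = Pow(Rational(44497153, 294), -1) = Rational(294, 44497153)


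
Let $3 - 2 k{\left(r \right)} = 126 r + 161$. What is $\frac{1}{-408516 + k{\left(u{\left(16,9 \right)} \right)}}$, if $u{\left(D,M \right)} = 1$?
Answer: $- \frac{1}{408658} \approx -2.447 \cdot 10^{-6}$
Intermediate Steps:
$k{\left(r \right)} = -79 - 63 r$ ($k{\left(r \right)} = \frac{3}{2} - \frac{126 r + 161}{2} = \frac{3}{2} - \frac{161 + 126 r}{2} = \frac{3}{2} - \left(\frac{161}{2} + 63 r\right) = -79 - 63 r$)
$\frac{1}{-408516 + k{\left(u{\left(16,9 \right)} \right)}} = \frac{1}{-408516 - 142} = \frac{1}{-408658} = - \frac{1}{408658}$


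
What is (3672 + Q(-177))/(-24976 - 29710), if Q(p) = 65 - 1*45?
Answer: -1846/27343 ≈ -0.067513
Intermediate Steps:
Q(p) = 20 (Q(p) = 65 - 45 = 20)
(3672 + Q(-177))/(-24976 - 29710) = (3672 + 20)/(-24976 - 29710) = 3692/(-54686) = 3692*(-1/54686) = -1846/27343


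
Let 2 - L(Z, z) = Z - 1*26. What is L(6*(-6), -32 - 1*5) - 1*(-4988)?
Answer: 5052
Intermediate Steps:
L(Z, z) = 28 - Z (L(Z, z) = 2 - (Z - 1*26) = 2 - (Z - 26) = 2 - (-26 + Z) = 2 + (26 - Z) = 28 - Z)
L(6*(-6), -32 - 1*5) - 1*(-4988) = (28 - 6*(-6)) - 1*(-4988) = (28 - 1*(-36)) + 4988 = (28 + 36) + 4988 = 64 + 4988 = 5052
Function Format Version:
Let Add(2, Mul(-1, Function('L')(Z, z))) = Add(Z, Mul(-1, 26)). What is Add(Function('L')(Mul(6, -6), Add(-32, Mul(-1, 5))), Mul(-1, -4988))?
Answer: 5052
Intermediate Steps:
Function('L')(Z, z) = Add(28, Mul(-1, Z)) (Function('L')(Z, z) = Add(2, Mul(-1, Add(Z, Mul(-1, 26)))) = Add(2, Mul(-1, Add(Z, -26))) = Add(2, Mul(-1, Add(-26, Z))) = Add(2, Add(26, Mul(-1, Z))) = Add(28, Mul(-1, Z)))
Add(Function('L')(Mul(6, -6), Add(-32, Mul(-1, 5))), Mul(-1, -4988)) = Add(Add(28, Mul(-1, Mul(6, -6))), Mul(-1, -4988)) = Add(Add(28, Mul(-1, -36)), 4988) = Add(Add(28, 36), 4988) = Add(64, 4988) = 5052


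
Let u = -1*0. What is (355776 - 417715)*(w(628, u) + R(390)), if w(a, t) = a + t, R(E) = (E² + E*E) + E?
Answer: -18904897702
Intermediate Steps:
u = 0
R(E) = E + 2*E² (R(E) = (E² + E²) + E = 2*E² + E = E + 2*E²)
(355776 - 417715)*(w(628, u) + R(390)) = (355776 - 417715)*((628 + 0) + 390*(1 + 2*390)) = -61939*(628 + 390*(1 + 780)) = -61939*(628 + 390*781) = -61939*(628 + 304590) = -61939*305218 = -18904897702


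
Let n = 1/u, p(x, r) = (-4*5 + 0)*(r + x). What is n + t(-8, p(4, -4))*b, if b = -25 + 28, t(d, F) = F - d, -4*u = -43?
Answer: 1036/43 ≈ 24.093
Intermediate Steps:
u = 43/4 (u = -¼*(-43) = 43/4 ≈ 10.750)
p(x, r) = -20*r - 20*x (p(x, r) = (-20 + 0)*(r + x) = -20*(r + x) = -20*r - 20*x)
b = 3
n = 4/43 (n = 1/(43/4) = 4/43 ≈ 0.093023)
n + t(-8, p(4, -4))*b = 4/43 + ((-20*(-4) - 20*4) - 1*(-8))*3 = 4/43 + ((80 - 80) + 8)*3 = 4/43 + (0 + 8)*3 = 4/43 + 8*3 = 4/43 + 24 = 1036/43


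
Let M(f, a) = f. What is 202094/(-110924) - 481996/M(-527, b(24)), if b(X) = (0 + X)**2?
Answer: 26679210383/29228474 ≈ 912.78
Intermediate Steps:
b(X) = X**2
202094/(-110924) - 481996/M(-527, b(24)) = 202094/(-110924) - 481996/(-527) = 202094*(-1/110924) - 481996*(-1/527) = -101047/55462 + 481996/527 = 26679210383/29228474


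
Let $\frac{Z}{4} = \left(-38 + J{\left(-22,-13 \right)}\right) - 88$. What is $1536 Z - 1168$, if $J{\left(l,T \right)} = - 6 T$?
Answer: $-296080$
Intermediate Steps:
$Z = -192$ ($Z = 4 \left(\left(-38 - -78\right) - 88\right) = 4 \left(\left(-38 + 78\right) - 88\right) = 4 \left(40 - 88\right) = 4 \left(-48\right) = -192$)
$1536 Z - 1168 = 1536 \left(-192\right) - 1168 = -294912 - 1168 = -296080$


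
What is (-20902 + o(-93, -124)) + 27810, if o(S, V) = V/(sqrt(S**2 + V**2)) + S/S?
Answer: 34541/5 ≈ 6908.2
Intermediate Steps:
o(S, V) = 1 + V/sqrt(S**2 + V**2) (o(S, V) = V/sqrt(S**2 + V**2) + 1 = 1 + V/sqrt(S**2 + V**2))
(-20902 + o(-93, -124)) + 27810 = (-20902 + (1 - 124/sqrt((-93)**2 + (-124)**2))) + 27810 = (-20902 + (1 - 124/sqrt(8649 + 15376))) + 27810 = (-20902 + (1 - 124/sqrt(24025))) + 27810 = (-20902 + (1 - 124*1/155)) + 27810 = (-20902 + (1 - 4/5)) + 27810 = (-20902 + 1/5) + 27810 = -104509/5 + 27810 = 34541/5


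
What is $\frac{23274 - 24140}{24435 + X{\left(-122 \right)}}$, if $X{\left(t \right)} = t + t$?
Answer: $- \frac{866}{24191} \approx -0.035798$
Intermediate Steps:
$X{\left(t \right)} = 2 t$
$\frac{23274 - 24140}{24435 + X{\left(-122 \right)}} = \frac{23274 - 24140}{24435 + 2 \left(-122\right)} = - \frac{866}{24435 - 244} = - \frac{866}{24191}$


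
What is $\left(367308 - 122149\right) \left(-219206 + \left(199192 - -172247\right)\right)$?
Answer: $37321290047$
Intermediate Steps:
$\left(367308 - 122149\right) \left(-219206 + \left(199192 - -172247\right)\right) = 245159 \left(-219206 + \left(199192 + 172247\right)\right) = 245159 \left(-219206 + 371439\right) = 245159 \cdot 152233 = 37321290047$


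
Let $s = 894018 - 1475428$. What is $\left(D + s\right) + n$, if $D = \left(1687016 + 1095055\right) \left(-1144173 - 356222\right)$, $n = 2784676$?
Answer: $-4174203214779$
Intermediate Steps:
$s = -581410$ ($s = 894018 - 1475428 = -581410$)
$D = -4174205418045$ ($D = 2782071 \left(-1500395\right) = -4174205418045$)
$\left(D + s\right) + n = \left(-4174205418045 - 581410\right) + 2784676 = -4174205999455 + 2784676 = -4174203214779$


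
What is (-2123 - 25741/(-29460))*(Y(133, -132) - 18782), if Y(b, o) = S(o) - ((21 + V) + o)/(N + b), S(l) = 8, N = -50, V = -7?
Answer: 24352636343509/611295 ≈ 3.9838e+7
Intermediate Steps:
Y(b, o) = 8 - (14 + o)/(-50 + b) (Y(b, o) = 8 - ((21 - 7) + o)/(-50 + b) = 8 - (14 + o)/(-50 + b))
(-2123 - 25741/(-29460))*(Y(133, -132) - 18782) = (-2123 - 25741/(-29460))*((-414 - 1*(-132) + 8*133)/(-50 + 133) - 18782) = (-2123 - 25741*(-1/29460))*((-414 + 132 + 1064)/83 - 18782) = (-2123 + 25741/29460)*((1/83)*782 - 18782) = -62517839*(782/83 - 18782)/29460 = -62517839/29460*(-1558124/83) = 24352636343509/611295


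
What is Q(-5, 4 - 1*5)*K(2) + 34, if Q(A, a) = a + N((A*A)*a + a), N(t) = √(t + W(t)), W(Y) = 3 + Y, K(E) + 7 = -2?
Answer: 43 - 63*I ≈ 43.0 - 63.0*I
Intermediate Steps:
K(E) = -9 (K(E) = -7 - 2 = -9)
N(t) = √(3 + 2*t) (N(t) = √(t + (3 + t)) = √(3 + 2*t))
Q(A, a) = a + √(3 + 2*a + 2*a*A²) (Q(A, a) = a + √(3 + 2*((A*A)*a + a)) = a + √(3 + 2*(A²*a + a)) = a + √(3 + 2*(a*A² + a)) = a + √(3 + 2*(a + a*A²)) = a + √(3 + (2*a + 2*a*A²)) = a + √(3 + 2*a + 2*a*A²))
Q(-5, 4 - 1*5)*K(2) + 34 = ((4 - 1*5) + √(3 + 2*(4 - 1*5)*(1 + (-5)²)))*(-9) + 34 = ((4 - 5) + √(3 + 2*(4 - 5)*(1 + 25)))*(-9) + 34 = (-1 + √(3 + 2*(-1)*26))*(-9) + 34 = (-1 + √(3 - 52))*(-9) + 34 = (-1 + √(-49))*(-9) + 34 = (-1 + 7*I)*(-9) + 34 = (9 - 63*I) + 34 = 43 - 63*I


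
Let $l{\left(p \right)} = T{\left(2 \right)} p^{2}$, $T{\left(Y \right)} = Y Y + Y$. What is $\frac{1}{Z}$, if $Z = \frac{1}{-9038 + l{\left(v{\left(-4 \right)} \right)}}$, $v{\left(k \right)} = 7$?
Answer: $-8744$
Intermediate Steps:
$T{\left(Y \right)} = Y + Y^{2}$ ($T{\left(Y \right)} = Y^{2} + Y = Y + Y^{2}$)
$l{\left(p \right)} = 6 p^{2}$ ($l{\left(p \right)} = 2 \left(1 + 2\right) p^{2} = 2 \cdot 3 p^{2} = 6 p^{2}$)
$Z = - \frac{1}{8744}$ ($Z = \frac{1}{-9038 + 6 \cdot 7^{2}} = \frac{1}{-9038 + 6 \cdot 49} = \frac{1}{-9038 + 294} = \frac{1}{-8744} = - \frac{1}{8744} \approx -0.00011436$)
$\frac{1}{Z} = \frac{1}{- \frac{1}{8744}} = -8744$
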